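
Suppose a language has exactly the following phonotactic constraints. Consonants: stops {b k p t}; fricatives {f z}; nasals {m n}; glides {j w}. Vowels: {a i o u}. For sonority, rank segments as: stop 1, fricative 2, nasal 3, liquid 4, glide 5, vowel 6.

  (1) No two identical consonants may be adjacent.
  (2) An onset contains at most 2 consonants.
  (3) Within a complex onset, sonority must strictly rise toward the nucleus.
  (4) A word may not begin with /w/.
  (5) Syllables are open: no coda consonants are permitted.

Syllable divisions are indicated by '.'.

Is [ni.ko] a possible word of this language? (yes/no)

yes

[ni.ko] — σ1 onset /n/, coda /∅/ ok; σ2 onset /k/, coda /∅/ ok → well-formed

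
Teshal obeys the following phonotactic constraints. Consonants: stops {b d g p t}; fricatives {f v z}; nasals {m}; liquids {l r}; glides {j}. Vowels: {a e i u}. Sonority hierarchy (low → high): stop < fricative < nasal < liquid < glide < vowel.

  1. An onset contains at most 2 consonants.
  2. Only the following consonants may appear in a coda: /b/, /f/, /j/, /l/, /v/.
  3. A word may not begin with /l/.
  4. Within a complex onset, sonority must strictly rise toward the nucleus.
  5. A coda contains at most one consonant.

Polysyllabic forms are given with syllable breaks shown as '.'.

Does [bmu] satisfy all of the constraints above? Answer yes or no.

yes

[bmu] — σ1 onset /bm/ (1→3 rises), coda /∅/ ok → phonotactically legal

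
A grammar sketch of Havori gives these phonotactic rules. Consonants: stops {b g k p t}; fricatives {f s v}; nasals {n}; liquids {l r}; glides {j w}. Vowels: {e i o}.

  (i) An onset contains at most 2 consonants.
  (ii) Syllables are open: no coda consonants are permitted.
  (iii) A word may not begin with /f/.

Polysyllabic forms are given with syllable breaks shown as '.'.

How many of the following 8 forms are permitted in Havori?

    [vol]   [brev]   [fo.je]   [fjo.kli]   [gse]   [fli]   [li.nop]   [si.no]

2

[vol] — violates constraint (ii): syllable 1 coda /l/ has 1 consonant (> 0) → not permitted
[brev] — violates constraint (ii): syllable 1 coda /v/ has 1 consonant (> 0) → not permitted
[fo.je] — violates constraint (iii): word begins with /f/ → not permitted
[fjo.kli] — violates constraint (iii): word begins with /f/ → not permitted
[gse] — σ1 onset /gs/ (2C), coda /∅/ ok → permitted
[fli] — violates constraint (iii): word begins with /f/ → not permitted
[li.nop] — violates constraint (ii): syllable 2 coda /p/ has 1 consonant (> 0) → not permitted
[si.no] — σ1 onset /s/, coda /∅/ ok; σ2 onset /n/, coda /∅/ ok → permitted
Permitted: [gse], [si.no] → 2.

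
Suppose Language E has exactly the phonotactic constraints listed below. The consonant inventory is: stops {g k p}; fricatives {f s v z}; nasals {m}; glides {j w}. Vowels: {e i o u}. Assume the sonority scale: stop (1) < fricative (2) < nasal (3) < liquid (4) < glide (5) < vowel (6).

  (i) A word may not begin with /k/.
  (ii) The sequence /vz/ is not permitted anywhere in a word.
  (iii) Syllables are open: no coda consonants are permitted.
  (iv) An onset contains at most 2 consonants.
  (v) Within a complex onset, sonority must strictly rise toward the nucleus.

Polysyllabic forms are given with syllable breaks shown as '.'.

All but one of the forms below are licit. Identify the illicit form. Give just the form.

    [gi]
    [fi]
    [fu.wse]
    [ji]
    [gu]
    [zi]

[gi] — σ1 onset /g/, coda /∅/ ok → licit
[fi] — σ1 onset /f/, coda /∅/ ok → licit
[fu.wse] — violates constraint (v): syllable 2 onset /ws/: /w/ (glide, 5) → /s/ (fricative, 2) does not rise → illicit
[ji] — σ1 onset /j/, coda /∅/ ok → licit
[gu] — σ1 onset /g/, coda /∅/ ok → licit
[zi] — σ1 onset /z/, coda /∅/ ok → licit

[fu.wse]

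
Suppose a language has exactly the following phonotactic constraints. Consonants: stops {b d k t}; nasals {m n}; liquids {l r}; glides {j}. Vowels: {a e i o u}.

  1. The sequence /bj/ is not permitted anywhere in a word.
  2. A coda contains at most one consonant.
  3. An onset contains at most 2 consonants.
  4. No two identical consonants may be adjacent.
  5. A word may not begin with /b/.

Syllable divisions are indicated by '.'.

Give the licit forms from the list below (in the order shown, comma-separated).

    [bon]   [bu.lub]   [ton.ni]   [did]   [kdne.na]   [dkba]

[did]

[bon] — violates constraint 5: word begins with /b/ → illicit
[bu.lub] — violates constraint 5: word begins with /b/ → illicit
[ton.ni] — violates constraint 4: adjacent identical consonants /nn/ → illicit
[did] — σ1 onset /d/, coda /d/ ok → licit
[kdne.na] — violates constraint 3: syllable 1 onset /kdn/ has 3 consonants (> 2) → illicit
[dkba] — violates constraint 3: syllable 1 onset /dkb/ has 3 consonants (> 2) → illicit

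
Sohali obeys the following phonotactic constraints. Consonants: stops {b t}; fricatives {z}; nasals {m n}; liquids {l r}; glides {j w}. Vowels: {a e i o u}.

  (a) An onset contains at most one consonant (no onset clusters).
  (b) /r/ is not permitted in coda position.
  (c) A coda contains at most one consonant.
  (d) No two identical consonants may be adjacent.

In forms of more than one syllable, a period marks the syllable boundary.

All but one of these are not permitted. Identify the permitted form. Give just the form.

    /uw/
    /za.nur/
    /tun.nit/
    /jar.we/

/uw/ — σ1 onset /∅/, coda /w/ ok → permitted
/za.nur/ — violates constraint (b): syllable 2 coda contains /r/ → not permitted
/tun.nit/ — violates constraint (d): adjacent identical consonants /nn/ → not permitted
/jar.we/ — violates constraint (b): syllable 1 coda contains /r/ → not permitted

/uw/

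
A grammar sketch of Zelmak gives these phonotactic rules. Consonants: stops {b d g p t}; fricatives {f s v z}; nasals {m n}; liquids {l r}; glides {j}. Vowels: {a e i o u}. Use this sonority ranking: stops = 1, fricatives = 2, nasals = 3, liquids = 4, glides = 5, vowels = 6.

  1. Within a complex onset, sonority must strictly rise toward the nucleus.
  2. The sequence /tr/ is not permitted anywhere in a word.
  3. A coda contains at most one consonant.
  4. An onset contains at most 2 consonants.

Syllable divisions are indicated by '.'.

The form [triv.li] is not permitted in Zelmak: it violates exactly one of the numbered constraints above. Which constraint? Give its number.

[triv.li]: contains banned sequence /tr/.
This is a violation of constraint 2: "The sequence /tr/ is not permitted anywhere in a word."
The remaining constraints (1, 3, 4) are satisfied.

2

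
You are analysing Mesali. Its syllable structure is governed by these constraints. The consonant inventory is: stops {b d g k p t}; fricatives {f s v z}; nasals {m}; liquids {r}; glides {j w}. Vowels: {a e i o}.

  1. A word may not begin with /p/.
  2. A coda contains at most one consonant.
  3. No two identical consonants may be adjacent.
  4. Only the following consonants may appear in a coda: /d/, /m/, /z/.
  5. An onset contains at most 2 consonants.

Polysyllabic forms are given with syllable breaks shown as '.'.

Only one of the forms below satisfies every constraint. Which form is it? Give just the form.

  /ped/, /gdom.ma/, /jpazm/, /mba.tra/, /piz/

/mba.tra/

/ped/ — violates constraint 1: word begins with /p/ → illicit
/gdom.ma/ — violates constraint 3: adjacent identical consonants /mm/ → illicit
/jpazm/ — violates constraint 2: syllable 1 coda /zm/ has 2 consonants (> 1) → illicit
/mba.tra/ — σ1 onset /mb/ (2C), coda /∅/ ok; σ2 onset /tr/ (2C), coda /∅/ ok → licit
/piz/ — violates constraint 1: word begins with /p/ → illicit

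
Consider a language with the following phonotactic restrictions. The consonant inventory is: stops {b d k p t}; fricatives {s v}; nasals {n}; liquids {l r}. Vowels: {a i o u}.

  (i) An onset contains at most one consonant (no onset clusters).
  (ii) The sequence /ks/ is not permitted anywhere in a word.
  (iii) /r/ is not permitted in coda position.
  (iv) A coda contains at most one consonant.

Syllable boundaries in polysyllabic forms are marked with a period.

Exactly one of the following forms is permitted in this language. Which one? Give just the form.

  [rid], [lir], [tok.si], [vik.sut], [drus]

[rid]

[rid] — σ1 onset /r/, coda /d/ ok → permitted
[lir] — violates constraint (iii): syllable 1 coda contains /r/ → not permitted
[tok.si] — violates constraint (ii): contains banned sequence /ks/ → not permitted
[vik.sut] — violates constraint (ii): contains banned sequence /ks/ → not permitted
[drus] — violates constraint (i): syllable 1 onset /dr/ has 2 consonants (> 1) → not permitted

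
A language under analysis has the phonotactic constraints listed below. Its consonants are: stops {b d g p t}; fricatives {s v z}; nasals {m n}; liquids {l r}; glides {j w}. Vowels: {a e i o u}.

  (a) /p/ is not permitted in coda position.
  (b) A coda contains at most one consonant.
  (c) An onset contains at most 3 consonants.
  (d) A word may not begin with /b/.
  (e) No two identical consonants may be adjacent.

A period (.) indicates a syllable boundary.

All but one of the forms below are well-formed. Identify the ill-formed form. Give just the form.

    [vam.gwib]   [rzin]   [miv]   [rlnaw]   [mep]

[mep]

[vam.gwib] — σ1 onset /v/, coda /m/ ok; σ2 onset /gw/ (2C), coda /b/ ok → well-formed
[rzin] — σ1 onset /rz/ (2C), coda /n/ ok → well-formed
[miv] — σ1 onset /m/, coda /v/ ok → well-formed
[rlnaw] — σ1 onset /rln/ (3C), coda /w/ ok → well-formed
[mep] — violates constraint (a): syllable 1 coda contains /p/ → ill-formed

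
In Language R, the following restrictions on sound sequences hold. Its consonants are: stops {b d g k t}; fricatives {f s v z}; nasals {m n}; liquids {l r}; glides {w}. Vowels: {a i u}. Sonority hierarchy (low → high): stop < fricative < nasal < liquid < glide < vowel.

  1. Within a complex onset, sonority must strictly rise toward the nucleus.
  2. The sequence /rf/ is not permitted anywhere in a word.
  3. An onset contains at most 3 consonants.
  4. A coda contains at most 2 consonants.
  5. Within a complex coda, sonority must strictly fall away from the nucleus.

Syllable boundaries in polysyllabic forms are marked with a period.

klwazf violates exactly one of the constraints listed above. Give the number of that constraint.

klwazf: syllable 1 coda /zf/: /z/ (fricative, 2) → /f/ (fricative, 2) does not fall.
This is a violation of constraint 5: "Within a complex coda, sonority must strictly fall away from the nucleus."
The remaining constraints (1, 2, 3, 4) are satisfied.

5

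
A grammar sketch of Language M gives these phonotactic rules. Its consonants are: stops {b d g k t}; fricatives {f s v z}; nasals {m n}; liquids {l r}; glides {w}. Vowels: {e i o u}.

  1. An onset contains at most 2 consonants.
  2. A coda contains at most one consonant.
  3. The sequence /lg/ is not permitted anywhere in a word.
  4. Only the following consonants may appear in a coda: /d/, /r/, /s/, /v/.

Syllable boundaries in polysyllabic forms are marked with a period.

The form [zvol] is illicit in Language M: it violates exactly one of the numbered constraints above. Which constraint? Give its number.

4

[zvol]: syllable 1 coda contains /l/, which is not a licensed coda consonant.
This is a violation of constraint 4: "Only the following consonants may appear in a coda: /d/, /r/, /s/, /v/."
The remaining constraints (1, 2, 3) are satisfied.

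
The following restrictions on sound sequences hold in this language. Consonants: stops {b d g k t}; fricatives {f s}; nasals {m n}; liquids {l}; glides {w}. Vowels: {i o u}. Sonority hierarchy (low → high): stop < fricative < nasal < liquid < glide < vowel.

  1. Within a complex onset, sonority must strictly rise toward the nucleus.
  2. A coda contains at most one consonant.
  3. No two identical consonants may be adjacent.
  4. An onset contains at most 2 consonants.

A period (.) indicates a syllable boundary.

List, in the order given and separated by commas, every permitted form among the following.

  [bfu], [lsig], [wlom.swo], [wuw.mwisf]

[bfu] — σ1 onset /bf/ (1→2 rises), coda /∅/ ok → permitted
[lsig] — violates constraint 1: syllable 1 onset /ls/: /l/ (liquid, 4) → /s/ (fricative, 2) does not rise → not permitted
[wlom.swo] — violates constraint 1: syllable 1 onset /wl/: /w/ (glide, 5) → /l/ (liquid, 4) does not rise → not permitted
[wuw.mwisf] — violates constraint 2: syllable 2 coda /sf/ has 2 consonants (> 1) → not permitted

[bfu]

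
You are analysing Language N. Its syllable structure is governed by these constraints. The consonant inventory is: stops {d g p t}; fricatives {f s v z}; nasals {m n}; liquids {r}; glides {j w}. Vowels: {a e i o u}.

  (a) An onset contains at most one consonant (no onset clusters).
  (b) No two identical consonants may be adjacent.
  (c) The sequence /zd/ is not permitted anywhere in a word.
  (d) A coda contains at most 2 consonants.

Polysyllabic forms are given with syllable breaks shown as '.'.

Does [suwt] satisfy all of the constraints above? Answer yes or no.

[suwt] — σ1 onset /s/, coda /wt/ (2C) ok → phonotactically legal

yes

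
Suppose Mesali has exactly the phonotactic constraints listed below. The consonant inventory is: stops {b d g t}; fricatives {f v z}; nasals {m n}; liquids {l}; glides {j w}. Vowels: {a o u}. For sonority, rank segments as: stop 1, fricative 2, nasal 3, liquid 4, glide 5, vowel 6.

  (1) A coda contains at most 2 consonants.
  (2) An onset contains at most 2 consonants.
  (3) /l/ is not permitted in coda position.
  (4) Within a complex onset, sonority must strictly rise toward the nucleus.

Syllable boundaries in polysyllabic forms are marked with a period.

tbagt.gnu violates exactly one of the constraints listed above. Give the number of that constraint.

4

tbagt.gnu: syllable 1 onset /tb/: /t/ (stop, 1) → /b/ (stop, 1) does not rise.
This is a violation of constraint 4: "Within a complex onset, sonority must strictly rise toward the nucleus."
The remaining constraints (1, 2, 3) are satisfied.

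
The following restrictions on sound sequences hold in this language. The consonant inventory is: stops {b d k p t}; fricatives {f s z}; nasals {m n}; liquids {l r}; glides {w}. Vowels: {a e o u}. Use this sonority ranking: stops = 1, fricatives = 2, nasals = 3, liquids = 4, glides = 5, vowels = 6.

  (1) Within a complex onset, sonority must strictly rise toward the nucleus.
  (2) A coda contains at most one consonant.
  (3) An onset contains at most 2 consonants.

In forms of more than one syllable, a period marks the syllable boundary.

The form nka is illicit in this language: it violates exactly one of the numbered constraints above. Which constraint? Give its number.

nka: syllable 1 onset /nk/: /n/ (nasal, 3) → /k/ (stop, 1) does not rise.
This is a violation of constraint 1: "Within a complex onset, sonority must strictly rise toward the nucleus."
The remaining constraints (2, 3) are satisfied.

1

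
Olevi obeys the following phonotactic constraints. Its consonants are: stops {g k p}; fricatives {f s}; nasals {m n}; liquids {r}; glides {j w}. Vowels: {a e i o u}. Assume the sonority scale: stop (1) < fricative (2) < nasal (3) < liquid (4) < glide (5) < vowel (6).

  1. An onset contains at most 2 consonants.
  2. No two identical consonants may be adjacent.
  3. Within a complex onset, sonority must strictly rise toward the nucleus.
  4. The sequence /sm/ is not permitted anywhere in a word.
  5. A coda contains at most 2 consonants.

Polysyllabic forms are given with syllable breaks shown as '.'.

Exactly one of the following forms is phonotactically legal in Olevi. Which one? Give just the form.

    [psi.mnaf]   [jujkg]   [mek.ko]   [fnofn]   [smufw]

[fnofn]

[psi.mnaf] — violates constraint 3: syllable 2 onset /mn/: /m/ (nasal, 3) → /n/ (nasal, 3) does not rise → phonotactically illegal
[jujkg] — violates constraint 5: syllable 1 coda /jkg/ has 3 consonants (> 2) → phonotactically illegal
[mek.ko] — violates constraint 2: adjacent identical consonants /kk/ → phonotactically illegal
[fnofn] — σ1 onset /fn/ (2→3 rises), coda /fn/ (2C) ok → phonotactically legal
[smufw] — violates constraint 4: contains banned sequence /sm/ → phonotactically illegal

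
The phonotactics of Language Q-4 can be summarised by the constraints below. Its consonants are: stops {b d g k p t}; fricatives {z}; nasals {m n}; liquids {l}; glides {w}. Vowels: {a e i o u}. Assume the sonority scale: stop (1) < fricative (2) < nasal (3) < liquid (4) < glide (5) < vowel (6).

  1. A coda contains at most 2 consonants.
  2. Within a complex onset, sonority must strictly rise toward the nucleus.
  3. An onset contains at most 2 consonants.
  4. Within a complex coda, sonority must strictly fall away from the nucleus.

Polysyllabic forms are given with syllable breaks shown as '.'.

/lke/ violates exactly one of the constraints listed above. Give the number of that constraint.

2

/lke/: syllable 1 onset /lk/: /l/ (liquid, 4) → /k/ (stop, 1) does not rise.
This is a violation of constraint 2: "Within a complex onset, sonority must strictly rise toward the nucleus."
The remaining constraints (1, 3, 4) are satisfied.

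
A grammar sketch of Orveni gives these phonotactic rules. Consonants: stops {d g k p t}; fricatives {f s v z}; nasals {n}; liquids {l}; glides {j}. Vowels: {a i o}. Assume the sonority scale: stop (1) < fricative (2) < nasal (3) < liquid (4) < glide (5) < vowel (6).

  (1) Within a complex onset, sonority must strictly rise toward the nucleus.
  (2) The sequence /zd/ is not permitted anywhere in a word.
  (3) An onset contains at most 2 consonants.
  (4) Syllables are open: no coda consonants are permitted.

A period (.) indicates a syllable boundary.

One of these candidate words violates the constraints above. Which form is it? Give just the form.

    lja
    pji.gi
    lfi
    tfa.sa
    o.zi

lfi

lja — σ1 onset /lj/ (4→5 rises), coda /∅/ ok → permitted
pji.gi — σ1 onset /pj/ (1→5 rises), coda /∅/ ok; σ2 onset /g/, coda /∅/ ok → permitted
lfi — violates constraint 1: syllable 1 onset /lf/: /l/ (liquid, 4) → /f/ (fricative, 2) does not rise → not permitted
tfa.sa — σ1 onset /tf/ (1→2 rises), coda /∅/ ok; σ2 onset /s/, coda /∅/ ok → permitted
o.zi — σ1 onset /∅/, coda /∅/ ok; σ2 onset /z/, coda /∅/ ok → permitted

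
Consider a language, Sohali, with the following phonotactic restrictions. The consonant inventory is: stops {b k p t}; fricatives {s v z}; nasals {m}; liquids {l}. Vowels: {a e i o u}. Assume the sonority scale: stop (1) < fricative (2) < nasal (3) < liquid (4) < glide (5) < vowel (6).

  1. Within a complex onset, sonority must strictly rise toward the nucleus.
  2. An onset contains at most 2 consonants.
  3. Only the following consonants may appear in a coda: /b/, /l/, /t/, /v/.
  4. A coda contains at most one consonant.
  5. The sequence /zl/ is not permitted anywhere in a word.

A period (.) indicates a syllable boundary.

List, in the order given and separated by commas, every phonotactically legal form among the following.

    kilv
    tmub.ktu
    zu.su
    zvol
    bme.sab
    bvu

zu.su, bme.sab, bvu

kilv — violates constraint 4: syllable 1 coda /lv/ has 2 consonants (> 1) → phonotactically illegal
tmub.ktu — violates constraint 1: syllable 2 onset /kt/: /k/ (stop, 1) → /t/ (stop, 1) does not rise → phonotactically illegal
zu.su — σ1 onset /z/, coda /∅/ ok; σ2 onset /s/, coda /∅/ ok → phonotactically legal
zvol — violates constraint 1: syllable 1 onset /zv/: /z/ (fricative, 2) → /v/ (fricative, 2) does not rise → phonotactically illegal
bme.sab — σ1 onset /bm/ (1→3 rises), coda /∅/ ok; σ2 onset /s/, coda /b/ ok → phonotactically legal
bvu — σ1 onset /bv/ (1→2 rises), coda /∅/ ok → phonotactically legal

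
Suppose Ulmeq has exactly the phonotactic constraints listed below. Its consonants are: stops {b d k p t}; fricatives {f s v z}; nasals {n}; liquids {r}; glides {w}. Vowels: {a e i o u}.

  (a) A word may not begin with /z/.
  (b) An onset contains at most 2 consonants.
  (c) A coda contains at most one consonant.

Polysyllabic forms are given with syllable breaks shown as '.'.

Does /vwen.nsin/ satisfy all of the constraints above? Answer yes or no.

/vwen.nsin/ — σ1 onset /vw/ (2C), coda /n/ ok; σ2 onset /ns/ (2C), coda /n/ ok → well-formed

yes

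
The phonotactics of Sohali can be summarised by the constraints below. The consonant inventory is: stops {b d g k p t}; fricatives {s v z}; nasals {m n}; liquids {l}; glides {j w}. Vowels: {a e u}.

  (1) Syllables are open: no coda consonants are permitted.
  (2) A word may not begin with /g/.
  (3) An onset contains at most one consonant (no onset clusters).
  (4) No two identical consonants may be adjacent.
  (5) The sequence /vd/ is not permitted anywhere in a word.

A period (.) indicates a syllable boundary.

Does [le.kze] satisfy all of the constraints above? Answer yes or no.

no

[le.kze] — violates constraint 3: syllable 2 onset /kz/ has 2 consonants (> 1) → not permitted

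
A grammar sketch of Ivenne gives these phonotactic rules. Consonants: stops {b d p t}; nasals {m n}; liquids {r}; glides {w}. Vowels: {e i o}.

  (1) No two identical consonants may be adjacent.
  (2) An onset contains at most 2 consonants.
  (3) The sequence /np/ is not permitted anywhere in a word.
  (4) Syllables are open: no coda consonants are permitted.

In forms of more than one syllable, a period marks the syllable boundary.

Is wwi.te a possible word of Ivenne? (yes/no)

no

wwi.te — violates constraint 1: adjacent identical consonants /ww/ → illicit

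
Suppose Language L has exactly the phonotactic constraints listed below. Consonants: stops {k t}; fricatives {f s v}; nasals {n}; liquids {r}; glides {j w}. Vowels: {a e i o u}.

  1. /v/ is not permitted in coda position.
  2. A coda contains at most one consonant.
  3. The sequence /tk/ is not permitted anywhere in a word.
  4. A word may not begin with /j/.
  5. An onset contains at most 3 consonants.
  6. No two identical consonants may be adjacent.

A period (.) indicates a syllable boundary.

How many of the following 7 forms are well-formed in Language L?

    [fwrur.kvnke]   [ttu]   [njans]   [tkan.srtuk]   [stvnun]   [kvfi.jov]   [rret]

0

[fwrur.kvnke] — violates constraint 5: syllable 2 onset /kvnk/ has 4 consonants (> 3) → ill-formed
[ttu] — violates constraint 6: adjacent identical consonants /tt/ → ill-formed
[njans] — violates constraint 2: syllable 1 coda /ns/ has 2 consonants (> 1) → ill-formed
[tkan.srtuk] — violates constraint 3: contains banned sequence /tk/ → ill-formed
[stvnun] — violates constraint 5: syllable 1 onset /stvn/ has 4 consonants (> 3) → ill-formed
[kvfi.jov] — violates constraint 1: syllable 2 coda contains /v/ → ill-formed
[rret] — violates constraint 6: adjacent identical consonants /rr/ → ill-formed
No form is well-formed → 0.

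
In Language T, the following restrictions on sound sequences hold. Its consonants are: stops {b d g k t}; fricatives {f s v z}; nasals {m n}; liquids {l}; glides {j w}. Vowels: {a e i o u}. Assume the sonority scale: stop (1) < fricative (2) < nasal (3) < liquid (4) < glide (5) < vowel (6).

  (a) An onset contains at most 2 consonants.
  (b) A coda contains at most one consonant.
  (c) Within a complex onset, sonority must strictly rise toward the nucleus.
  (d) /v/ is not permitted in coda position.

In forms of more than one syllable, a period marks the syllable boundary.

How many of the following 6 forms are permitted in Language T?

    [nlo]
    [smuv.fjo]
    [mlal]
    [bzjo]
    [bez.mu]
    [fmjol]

[nlo] — σ1 onset /nl/ (3→4 rises), coda /∅/ ok → permitted
[smuv.fjo] — violates constraint (d): syllable 1 coda contains /v/ → not permitted
[mlal] — σ1 onset /ml/ (3→4 rises), coda /l/ ok → permitted
[bzjo] — violates constraint (a): syllable 1 onset /bzj/ has 3 consonants (> 2) → not permitted
[bez.mu] — σ1 onset /b/, coda /z/ ok; σ2 onset /m/, coda /∅/ ok → permitted
[fmjol] — violates constraint (a): syllable 1 onset /fmj/ has 3 consonants (> 2) → not permitted
Permitted: [nlo], [mlal], [bez.mu] → 3.

3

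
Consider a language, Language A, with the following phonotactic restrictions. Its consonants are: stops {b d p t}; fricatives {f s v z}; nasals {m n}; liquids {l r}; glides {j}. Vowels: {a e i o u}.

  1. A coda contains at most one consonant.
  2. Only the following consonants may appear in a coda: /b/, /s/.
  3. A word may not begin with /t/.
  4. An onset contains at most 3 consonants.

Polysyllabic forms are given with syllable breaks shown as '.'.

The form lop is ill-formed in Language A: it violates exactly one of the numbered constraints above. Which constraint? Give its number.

lop: syllable 1 coda contains /p/, which is not a licensed coda consonant.
This is a violation of constraint 2: "Only the following consonants may appear in a coda: /b/, /s/."
The remaining constraints (1, 3, 4) are satisfied.

2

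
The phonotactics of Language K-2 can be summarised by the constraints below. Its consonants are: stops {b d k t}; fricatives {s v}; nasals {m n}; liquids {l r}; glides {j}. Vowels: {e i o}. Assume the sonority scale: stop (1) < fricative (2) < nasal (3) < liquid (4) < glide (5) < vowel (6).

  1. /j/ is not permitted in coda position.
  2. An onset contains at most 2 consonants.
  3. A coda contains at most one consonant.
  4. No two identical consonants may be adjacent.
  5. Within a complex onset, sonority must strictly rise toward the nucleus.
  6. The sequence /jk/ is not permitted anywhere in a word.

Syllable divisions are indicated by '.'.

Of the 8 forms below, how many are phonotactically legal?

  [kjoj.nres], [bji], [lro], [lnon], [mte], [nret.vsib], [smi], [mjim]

3

[kjoj.nres] — violates constraint 1: syllable 1 coda contains /j/ → phonotactically illegal
[bji] — σ1 onset /bj/ (1→5 rises), coda /∅/ ok → phonotactically legal
[lro] — violates constraint 5: syllable 1 onset /lr/: /l/ (liquid, 4) → /r/ (liquid, 4) does not rise → phonotactically illegal
[lnon] — violates constraint 5: syllable 1 onset /ln/: /l/ (liquid, 4) → /n/ (nasal, 3) does not rise → phonotactically illegal
[mte] — violates constraint 5: syllable 1 onset /mt/: /m/ (nasal, 3) → /t/ (stop, 1) does not rise → phonotactically illegal
[nret.vsib] — violates constraint 5: syllable 2 onset /vs/: /v/ (fricative, 2) → /s/ (fricative, 2) does not rise → phonotactically illegal
[smi] — σ1 onset /sm/ (2→3 rises), coda /∅/ ok → phonotactically legal
[mjim] — σ1 onset /mj/ (3→5 rises), coda /m/ ok → phonotactically legal
Phonotactically legal: [bji], [smi], [mjim] → 3.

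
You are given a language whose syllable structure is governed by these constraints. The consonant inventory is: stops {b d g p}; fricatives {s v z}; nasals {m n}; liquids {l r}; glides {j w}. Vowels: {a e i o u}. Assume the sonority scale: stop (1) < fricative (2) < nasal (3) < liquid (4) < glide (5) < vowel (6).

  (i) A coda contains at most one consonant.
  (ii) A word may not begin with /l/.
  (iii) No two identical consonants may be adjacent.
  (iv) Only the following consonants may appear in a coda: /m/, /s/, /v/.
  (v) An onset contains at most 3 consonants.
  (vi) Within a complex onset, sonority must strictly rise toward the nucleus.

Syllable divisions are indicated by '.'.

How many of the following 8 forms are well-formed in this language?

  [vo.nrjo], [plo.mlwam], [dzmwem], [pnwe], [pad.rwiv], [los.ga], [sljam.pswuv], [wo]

5

[vo.nrjo] — σ1 onset /v/, coda /∅/ ok; σ2 onset /nrj/ (3→4→5 rises), coda /∅/ ok → well-formed
[plo.mlwam] — σ1 onset /pl/ (1→4 rises), coda /∅/ ok; σ2 onset /mlw/ (3→4→5 rises), coda /m/ ok → well-formed
[dzmwem] — violates constraint (v): syllable 1 onset /dzmw/ has 4 consonants (> 3) → ill-formed
[pnwe] — σ1 onset /pnw/ (1→3→5 rises), coda /∅/ ok → well-formed
[pad.rwiv] — violates constraint (iv): syllable 1 coda contains /d/, which is not a licensed coda consonant → ill-formed
[los.ga] — violates constraint (ii): word begins with /l/ → ill-formed
[sljam.pswuv] — σ1 onset /slj/ (2→4→5 rises), coda /m/ ok; σ2 onset /psw/ (1→2→5 rises), coda /v/ ok → well-formed
[wo] — σ1 onset /w/, coda /∅/ ok → well-formed
Well-formed: [vo.nrjo], [plo.mlwam], [pnwe], [sljam.pswuv], [wo] → 5.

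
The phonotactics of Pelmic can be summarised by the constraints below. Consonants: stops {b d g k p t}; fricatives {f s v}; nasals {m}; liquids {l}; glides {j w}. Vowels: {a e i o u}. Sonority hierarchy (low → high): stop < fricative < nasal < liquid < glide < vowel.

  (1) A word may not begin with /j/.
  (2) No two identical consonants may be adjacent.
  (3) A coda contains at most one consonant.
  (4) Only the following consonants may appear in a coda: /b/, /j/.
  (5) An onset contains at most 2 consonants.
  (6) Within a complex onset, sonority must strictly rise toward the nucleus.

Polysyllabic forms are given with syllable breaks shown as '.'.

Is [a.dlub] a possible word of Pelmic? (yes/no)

[a.dlub] — σ1 onset /∅/, coda /∅/ ok; σ2 onset /dl/ (1→4 rises), coda /b/ ok → phonotactically legal

yes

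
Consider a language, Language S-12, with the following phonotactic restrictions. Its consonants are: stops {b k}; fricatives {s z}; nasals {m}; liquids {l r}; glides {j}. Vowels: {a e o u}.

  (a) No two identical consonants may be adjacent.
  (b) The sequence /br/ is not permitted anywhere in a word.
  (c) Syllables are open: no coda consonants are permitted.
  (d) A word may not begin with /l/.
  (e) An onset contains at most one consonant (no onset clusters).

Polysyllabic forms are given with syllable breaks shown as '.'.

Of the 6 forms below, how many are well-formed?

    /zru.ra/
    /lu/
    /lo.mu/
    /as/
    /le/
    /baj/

/zru.ra/ — violates constraint (e): syllable 1 onset /zr/ has 2 consonants (> 1) → ill-formed
/lu/ — violates constraint (d): word begins with /l/ → ill-formed
/lo.mu/ — violates constraint (d): word begins with /l/ → ill-formed
/as/ — violates constraint (c): syllable 1 coda /s/ has 1 consonant (> 0) → ill-formed
/le/ — violates constraint (d): word begins with /l/ → ill-formed
/baj/ — violates constraint (c): syllable 1 coda /j/ has 1 consonant (> 0) → ill-formed
No form is well-formed → 0.

0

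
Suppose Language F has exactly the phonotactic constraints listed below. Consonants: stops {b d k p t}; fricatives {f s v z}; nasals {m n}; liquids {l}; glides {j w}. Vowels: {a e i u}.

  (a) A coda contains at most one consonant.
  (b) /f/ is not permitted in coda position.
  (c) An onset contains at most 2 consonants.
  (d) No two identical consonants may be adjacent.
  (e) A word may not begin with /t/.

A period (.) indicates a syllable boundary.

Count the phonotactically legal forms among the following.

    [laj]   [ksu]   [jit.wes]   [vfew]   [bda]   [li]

6

[laj] — σ1 onset /l/, coda /j/ ok → phonotactically legal
[ksu] — σ1 onset /ks/ (2C), coda /∅/ ok → phonotactically legal
[jit.wes] — σ1 onset /j/, coda /t/ ok; σ2 onset /w/, coda /s/ ok → phonotactically legal
[vfew] — σ1 onset /vf/ (2C), coda /w/ ok → phonotactically legal
[bda] — σ1 onset /bd/ (2C), coda /∅/ ok → phonotactically legal
[li] — σ1 onset /l/, coda /∅/ ok → phonotactically legal
Phonotactically legal: [laj], [ksu], [jit.wes], [vfew], [bda], [li] → 6.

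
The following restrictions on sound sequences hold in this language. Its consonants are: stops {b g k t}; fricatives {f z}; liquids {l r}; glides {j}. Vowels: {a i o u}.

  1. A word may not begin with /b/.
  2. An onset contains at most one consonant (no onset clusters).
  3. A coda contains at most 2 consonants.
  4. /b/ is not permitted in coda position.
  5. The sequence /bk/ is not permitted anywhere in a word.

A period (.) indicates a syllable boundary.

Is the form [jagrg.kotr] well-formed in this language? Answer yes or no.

no

[jagrg.kotr] — violates constraint 3: syllable 1 coda /grg/ has 3 consonants (> 2) → ill-formed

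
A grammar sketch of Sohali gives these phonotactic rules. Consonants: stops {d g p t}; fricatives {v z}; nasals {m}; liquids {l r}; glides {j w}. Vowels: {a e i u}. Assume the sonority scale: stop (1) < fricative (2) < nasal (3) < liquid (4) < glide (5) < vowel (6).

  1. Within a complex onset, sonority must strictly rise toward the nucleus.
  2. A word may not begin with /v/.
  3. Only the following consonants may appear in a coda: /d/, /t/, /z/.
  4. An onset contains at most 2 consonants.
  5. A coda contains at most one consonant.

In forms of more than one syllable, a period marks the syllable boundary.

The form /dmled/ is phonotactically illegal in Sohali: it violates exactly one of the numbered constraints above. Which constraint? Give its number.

/dmled/: syllable 1 onset /dml/ has 3 consonants (> 2).
This is a violation of constraint 4: "An onset contains at most 2 consonants."
The remaining constraints (1, 2, 3, 5) are satisfied.

4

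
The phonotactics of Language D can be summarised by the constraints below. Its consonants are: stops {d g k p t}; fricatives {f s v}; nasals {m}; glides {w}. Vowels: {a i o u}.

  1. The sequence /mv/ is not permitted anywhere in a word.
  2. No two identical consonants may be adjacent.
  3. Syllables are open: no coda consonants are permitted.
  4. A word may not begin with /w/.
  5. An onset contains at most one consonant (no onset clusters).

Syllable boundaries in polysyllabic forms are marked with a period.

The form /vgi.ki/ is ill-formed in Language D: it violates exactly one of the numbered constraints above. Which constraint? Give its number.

5

/vgi.ki/: syllable 1 onset /vg/ has 2 consonants (> 1).
This is a violation of constraint 5: "An onset contains at most one consonant (no onset clusters)."
The remaining constraints (1, 2, 3, 4) are satisfied.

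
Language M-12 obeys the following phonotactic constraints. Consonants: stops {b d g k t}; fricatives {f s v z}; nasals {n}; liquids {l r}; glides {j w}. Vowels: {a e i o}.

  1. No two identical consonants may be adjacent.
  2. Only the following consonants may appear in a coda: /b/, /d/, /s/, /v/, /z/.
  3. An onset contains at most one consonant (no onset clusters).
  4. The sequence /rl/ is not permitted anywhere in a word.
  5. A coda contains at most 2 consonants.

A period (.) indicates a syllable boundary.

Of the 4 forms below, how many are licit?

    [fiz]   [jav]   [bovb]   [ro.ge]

[fiz] — σ1 onset /f/, coda /z/ ok → licit
[jav] — σ1 onset /j/, coda /v/ ok → licit
[bovb] — σ1 onset /b/, coda /vb/ (2C) ok → licit
[ro.ge] — σ1 onset /r/, coda /∅/ ok; σ2 onset /g/, coda /∅/ ok → licit
Licit: [fiz], [jav], [bovb], [ro.ge] → 4.

4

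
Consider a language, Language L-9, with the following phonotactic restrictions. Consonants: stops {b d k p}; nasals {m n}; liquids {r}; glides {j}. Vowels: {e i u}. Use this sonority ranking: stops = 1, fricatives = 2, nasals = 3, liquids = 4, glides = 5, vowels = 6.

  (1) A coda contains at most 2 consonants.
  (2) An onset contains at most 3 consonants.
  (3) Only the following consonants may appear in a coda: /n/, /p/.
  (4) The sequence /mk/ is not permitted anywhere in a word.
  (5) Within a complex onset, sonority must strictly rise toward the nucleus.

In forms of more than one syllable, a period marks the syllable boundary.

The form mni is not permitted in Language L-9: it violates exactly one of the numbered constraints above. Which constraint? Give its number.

5

mni: syllable 1 onset /mn/: /m/ (nasal, 3) → /n/ (nasal, 3) does not rise.
This is a violation of constraint 5: "Within a complex onset, sonority must strictly rise toward the nucleus."
The remaining constraints (1, 2, 3, 4) are satisfied.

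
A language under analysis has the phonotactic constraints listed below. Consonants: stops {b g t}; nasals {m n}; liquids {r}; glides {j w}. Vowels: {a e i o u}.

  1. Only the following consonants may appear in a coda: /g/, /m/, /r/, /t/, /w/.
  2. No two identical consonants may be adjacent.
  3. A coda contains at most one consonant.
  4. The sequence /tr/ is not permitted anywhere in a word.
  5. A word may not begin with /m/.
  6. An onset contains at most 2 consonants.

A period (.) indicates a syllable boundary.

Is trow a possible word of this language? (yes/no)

no

trow — violates constraint 4: contains banned sequence /tr/ → not permitted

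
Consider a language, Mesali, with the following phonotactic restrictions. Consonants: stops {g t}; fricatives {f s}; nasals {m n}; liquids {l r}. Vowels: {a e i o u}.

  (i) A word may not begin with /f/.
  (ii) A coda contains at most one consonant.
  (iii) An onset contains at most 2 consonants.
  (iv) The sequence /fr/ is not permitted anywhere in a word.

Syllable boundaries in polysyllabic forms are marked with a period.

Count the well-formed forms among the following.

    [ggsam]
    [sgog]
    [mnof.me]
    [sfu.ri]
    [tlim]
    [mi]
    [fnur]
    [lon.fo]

[ggsam] — violates constraint (iii): syllable 1 onset /ggs/ has 3 consonants (> 2) → ill-formed
[sgog] — σ1 onset /sg/ (2C), coda /g/ ok → well-formed
[mnof.me] — σ1 onset /mn/ (2C), coda /f/ ok; σ2 onset /m/, coda /∅/ ok → well-formed
[sfu.ri] — σ1 onset /sf/ (2C), coda /∅/ ok; σ2 onset /r/, coda /∅/ ok → well-formed
[tlim] — σ1 onset /tl/ (2C), coda /m/ ok → well-formed
[mi] — σ1 onset /m/, coda /∅/ ok → well-formed
[fnur] — violates constraint (i): word begins with /f/ → ill-formed
[lon.fo] — σ1 onset /l/, coda /n/ ok; σ2 onset /f/, coda /∅/ ok → well-formed
Well-formed: [sgog], [mnof.me], [sfu.ri], [tlim], [mi], [lon.fo] → 6.

6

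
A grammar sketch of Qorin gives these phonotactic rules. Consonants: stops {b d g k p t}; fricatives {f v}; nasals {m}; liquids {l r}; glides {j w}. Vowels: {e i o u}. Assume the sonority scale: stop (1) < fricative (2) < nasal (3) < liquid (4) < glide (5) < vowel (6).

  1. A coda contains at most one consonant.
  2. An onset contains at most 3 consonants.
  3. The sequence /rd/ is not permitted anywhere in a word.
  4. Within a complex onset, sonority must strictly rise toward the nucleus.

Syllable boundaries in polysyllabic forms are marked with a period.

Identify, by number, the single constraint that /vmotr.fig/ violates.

/vmotr.fig/: syllable 1 coda /tr/ has 2 consonants (> 1).
This is a violation of constraint 1: "A coda contains at most one consonant."
The remaining constraints (2, 3, 4) are satisfied.

1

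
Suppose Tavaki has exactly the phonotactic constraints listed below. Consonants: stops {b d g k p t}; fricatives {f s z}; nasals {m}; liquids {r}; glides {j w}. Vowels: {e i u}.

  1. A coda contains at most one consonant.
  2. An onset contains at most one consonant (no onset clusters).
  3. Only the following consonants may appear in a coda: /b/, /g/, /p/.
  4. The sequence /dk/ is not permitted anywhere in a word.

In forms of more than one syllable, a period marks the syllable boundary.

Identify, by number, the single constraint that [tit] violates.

3

[tit]: syllable 1 coda contains /t/, which is not a licensed coda consonant.
This is a violation of constraint 3: "Only the following consonants may appear in a coda: /b/, /g/, /p/."
The remaining constraints (1, 2, 4) are satisfied.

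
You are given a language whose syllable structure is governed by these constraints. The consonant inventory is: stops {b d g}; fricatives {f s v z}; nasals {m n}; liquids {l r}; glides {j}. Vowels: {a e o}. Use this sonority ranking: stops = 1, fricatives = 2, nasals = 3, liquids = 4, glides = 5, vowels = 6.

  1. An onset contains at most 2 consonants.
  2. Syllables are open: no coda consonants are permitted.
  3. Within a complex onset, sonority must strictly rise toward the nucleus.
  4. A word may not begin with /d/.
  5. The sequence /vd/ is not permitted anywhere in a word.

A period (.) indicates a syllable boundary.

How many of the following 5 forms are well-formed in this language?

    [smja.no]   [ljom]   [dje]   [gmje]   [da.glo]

[smja.no] — violates constraint 1: syllable 1 onset /smj/ has 3 consonants (> 2) → ill-formed
[ljom] — violates constraint 2: syllable 1 coda /m/ has 1 consonant (> 0) → ill-formed
[dje] — violates constraint 4: word begins with /d/ → ill-formed
[gmje] — violates constraint 1: syllable 1 onset /gmj/ has 3 consonants (> 2) → ill-formed
[da.glo] — violates constraint 4: word begins with /d/ → ill-formed
No form is well-formed → 0.

0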